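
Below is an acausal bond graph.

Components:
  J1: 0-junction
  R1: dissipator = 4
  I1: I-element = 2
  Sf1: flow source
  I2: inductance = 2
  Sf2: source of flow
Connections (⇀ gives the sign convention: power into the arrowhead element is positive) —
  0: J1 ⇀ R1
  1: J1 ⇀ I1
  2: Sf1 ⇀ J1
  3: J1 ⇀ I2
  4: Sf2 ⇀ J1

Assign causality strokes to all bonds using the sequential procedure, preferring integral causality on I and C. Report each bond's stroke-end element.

b2 →Sf1  (Sf1 (Sf) sets flow on bond)
b4 →Sf2  (Sf2 fixes flow; stroke at Sf2)
b1 →I1  (I1 integral (f out))
b3 →I2  (prefer integral on I2)
b0 →J1  (J1 needs exactly one e-in)

#0 stroke at J1
#1 stroke at I1
#2 stroke at Sf1
#3 stroke at I2
#4 stroke at Sf2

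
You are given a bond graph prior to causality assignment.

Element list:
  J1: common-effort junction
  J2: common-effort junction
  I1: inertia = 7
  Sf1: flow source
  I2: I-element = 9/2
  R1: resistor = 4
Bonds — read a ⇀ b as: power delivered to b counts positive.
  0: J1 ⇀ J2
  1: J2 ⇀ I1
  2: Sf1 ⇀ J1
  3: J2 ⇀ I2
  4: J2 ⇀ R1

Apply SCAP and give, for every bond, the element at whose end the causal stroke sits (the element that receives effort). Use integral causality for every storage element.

β0 stroke at J1
β1 stroke at I1
β2 stroke at Sf1
β3 stroke at I2
β4 stroke at J2

#2 stroke at Sf1  (Sf1 fixes flow; stroke at Sf1)
#0 stroke at J1  (closing 0-jn rule on J1)
#1 stroke at I1  (I1 integral (f out))
#3 stroke at I2  (prefer integral on I2)
#4 stroke at J2  (only one effort-in slot at J2)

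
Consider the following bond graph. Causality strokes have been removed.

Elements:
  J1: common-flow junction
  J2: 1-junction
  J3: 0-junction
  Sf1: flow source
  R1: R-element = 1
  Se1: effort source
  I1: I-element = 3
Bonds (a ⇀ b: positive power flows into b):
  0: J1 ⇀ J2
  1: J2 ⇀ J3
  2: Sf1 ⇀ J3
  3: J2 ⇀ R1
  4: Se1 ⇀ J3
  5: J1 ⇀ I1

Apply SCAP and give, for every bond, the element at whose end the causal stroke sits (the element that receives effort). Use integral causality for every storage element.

b2 stroke at Sf1  (Sf1: flow source, stroke at near end)
b4 stroke at J3  (source Se1 imposes e)
b1 stroke at J2  (0-jn J3 has e-setter on 4)
b5 stroke at I1  (I1: I, integral causality)
b0 stroke at J1  (J1: bond 5 brought flow, rest push out)
b3 stroke at J2  (J2 flow already set via bond 0)

b0 →J1
b1 →J2
b2 →Sf1
b3 →J2
b4 →J3
b5 →I1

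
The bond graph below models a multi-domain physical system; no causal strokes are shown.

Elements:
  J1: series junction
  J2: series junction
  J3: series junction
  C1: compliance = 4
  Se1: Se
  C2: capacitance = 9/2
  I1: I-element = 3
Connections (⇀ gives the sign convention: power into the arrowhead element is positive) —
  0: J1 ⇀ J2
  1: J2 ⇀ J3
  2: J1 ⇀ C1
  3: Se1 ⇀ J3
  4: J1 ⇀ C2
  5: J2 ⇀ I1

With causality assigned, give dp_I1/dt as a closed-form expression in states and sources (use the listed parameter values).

bond 3 →J3  (source Se1 imposes e)
bond 1 →J2  (J3 needs exactly one f-in)
bond 2 →J1  (C1 outputs effort q/C1)
bond 4 →J1  (C2 outputs effort q/C2)
bond 0 →J2  (closing 1-jn rule on J1)
bond 5 →I1  (J2 needs exactly one f-in)

dp_I1/dt = E_Se1 - q_C1/4 - 2*q_C2/9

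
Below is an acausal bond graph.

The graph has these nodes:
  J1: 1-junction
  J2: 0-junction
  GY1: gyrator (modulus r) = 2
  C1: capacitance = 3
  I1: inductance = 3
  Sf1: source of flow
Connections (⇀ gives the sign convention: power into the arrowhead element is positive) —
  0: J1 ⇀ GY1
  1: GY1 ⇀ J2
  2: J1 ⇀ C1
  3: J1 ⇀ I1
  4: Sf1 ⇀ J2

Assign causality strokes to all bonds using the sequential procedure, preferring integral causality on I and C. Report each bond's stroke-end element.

b4 |Sf1  (Sf1 (Sf) sets flow on bond)
b1 |J2  (only one effort-in slot at J2)
b0 |J1  (through GY1, causality inverts; strokes same side of GY1)
b2 |J1  (C1 integral (e out))
b3 |I1  (J1: last free bond brings flow in)

β0 →J1
β1 →J2
β2 →J1
β3 →I1
β4 →Sf1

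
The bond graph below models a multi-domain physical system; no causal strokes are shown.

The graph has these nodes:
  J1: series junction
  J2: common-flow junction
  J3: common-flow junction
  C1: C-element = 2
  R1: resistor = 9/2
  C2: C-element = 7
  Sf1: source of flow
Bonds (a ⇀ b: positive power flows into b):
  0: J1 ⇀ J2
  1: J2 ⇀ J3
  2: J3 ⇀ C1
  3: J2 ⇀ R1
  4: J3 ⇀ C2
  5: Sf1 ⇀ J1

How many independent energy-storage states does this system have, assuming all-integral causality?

2  (C1, C2 all integral)

b5 stroke→Sf1  (source Sf1 imposes f)
b0 stroke→J1  (J1 flow already set via bond 5)
b1 stroke→J2  (1-jn J2 has f-setter on 0)
b3 stroke→J2  (J2 flow already set via bond 0)
b2 stroke→J3  (common-f at J3 fixed by 1)
b4 stroke→J3  (common-f at J3 fixed by 1)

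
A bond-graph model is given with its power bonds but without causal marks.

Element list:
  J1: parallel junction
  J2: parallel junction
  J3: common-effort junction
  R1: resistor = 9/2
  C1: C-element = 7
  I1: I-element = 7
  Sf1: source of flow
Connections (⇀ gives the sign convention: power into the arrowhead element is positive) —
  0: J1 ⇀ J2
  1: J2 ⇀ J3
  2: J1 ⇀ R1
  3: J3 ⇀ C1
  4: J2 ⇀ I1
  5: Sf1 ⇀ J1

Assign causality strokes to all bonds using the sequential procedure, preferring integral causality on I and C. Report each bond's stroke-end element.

bond 0 stroke at J1
bond 1 stroke at J2
bond 2 stroke at R1
bond 3 stroke at J3
bond 4 stroke at I1
bond 5 stroke at Sf1

β5 stroke at Sf1  (Sf1 (Sf) sets flow on bond)
β3 stroke at J3  (C1 outputs effort q/C1)
β1 stroke at J2  (common-e at J3 fixed by 3)
β0 stroke at J1  (0-jn J2 has e-setter on 1)
β4 stroke at I1  (0-jn J2 has e-setter on 1)
β2 stroke at R1  (J1: bond 0 brought effort, rest push out)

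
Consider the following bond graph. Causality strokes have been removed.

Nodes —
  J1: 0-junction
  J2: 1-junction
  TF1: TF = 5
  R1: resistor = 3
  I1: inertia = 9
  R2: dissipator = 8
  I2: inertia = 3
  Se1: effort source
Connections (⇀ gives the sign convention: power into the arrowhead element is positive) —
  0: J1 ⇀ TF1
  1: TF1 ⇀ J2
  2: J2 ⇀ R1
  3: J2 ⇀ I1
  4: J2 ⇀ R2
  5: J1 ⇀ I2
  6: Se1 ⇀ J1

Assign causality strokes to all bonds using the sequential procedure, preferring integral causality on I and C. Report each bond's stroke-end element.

bond 6 |J1  (Se1 (Se) sets effort on bond)
bond 0 |TF1  (J1 effort already set via bond 6)
bond 5 |I2  (0-jn J1 has e-setter on 6)
bond 1 |J2  (TF1: transformer flips bond 0)
bond 3 |I1  (I1 integral (f out))
bond 2 |J2  (common-f at J2 fixed by 3)
bond 4 |J2  (1-jn J2 has f-setter on 3)

b0 |TF1
b1 |J2
b2 |J2
b3 |I1
b4 |J2
b5 |I2
b6 |J1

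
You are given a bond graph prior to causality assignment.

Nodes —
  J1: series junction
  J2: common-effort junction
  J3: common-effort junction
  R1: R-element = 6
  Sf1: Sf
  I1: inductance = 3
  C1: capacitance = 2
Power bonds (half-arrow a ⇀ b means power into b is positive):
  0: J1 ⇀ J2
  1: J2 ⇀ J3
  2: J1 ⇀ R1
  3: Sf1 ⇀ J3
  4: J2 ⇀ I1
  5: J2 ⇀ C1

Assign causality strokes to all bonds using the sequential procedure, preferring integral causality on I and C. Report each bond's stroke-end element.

b0 →J1
b1 →J3
b2 →R1
b3 →Sf1
b4 →I1
b5 →J2

#3 |Sf1  (source Sf1 imposes f)
#1 |J3  (J3: last free bond brings effort in)
#4 |I1  (I1 integral (f out))
#5 |J2  (C1: C, integral causality)
#0 |J1  (0-jn J2 has e-setter on 5)
#2 |R1  (closing 1-jn rule on J1)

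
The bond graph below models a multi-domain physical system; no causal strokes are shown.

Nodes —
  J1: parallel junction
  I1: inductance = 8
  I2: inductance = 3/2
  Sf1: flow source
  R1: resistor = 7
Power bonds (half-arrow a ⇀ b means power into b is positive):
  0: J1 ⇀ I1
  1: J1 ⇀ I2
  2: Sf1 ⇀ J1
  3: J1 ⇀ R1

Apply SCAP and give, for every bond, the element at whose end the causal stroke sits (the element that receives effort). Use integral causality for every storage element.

β2 stroke→Sf1  (Sf1 fixes flow; stroke at Sf1)
β0 stroke→I1  (I1: I, integral causality)
β1 stroke→I2  (I2: I, integral causality)
β3 stroke→J1  (closing 0-jn rule on J1)

bond 0 →I1
bond 1 →I2
bond 2 →Sf1
bond 3 →J1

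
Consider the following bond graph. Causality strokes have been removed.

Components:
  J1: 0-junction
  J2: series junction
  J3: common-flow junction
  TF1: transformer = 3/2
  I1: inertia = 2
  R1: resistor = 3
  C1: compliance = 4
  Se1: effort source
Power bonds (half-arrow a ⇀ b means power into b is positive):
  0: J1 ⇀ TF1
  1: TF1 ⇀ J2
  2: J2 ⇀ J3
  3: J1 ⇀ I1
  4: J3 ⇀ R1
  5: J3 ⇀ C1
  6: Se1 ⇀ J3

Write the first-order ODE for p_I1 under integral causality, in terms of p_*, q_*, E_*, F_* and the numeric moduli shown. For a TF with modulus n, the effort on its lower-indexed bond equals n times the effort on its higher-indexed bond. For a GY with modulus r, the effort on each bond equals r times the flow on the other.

bond 6 |J3  (source Se1 imposes e)
bond 3 |I1  (I1 integral (f out))
bond 0 |J1  (only one effort-in slot at J1)
bond 1 |TF1  (through TF1, causality passes straight; one stroke at TF1)
bond 2 |J2  (common-f at J2 fixed by 1)
bond 4 |J3  (common-f at J3 fixed by 2)
bond 5 |J3  (J3 flow already set via bond 2)

dp_I1/dt = -3*E_Se1/2 - 27*p_I1/8 + 3*q_C1/8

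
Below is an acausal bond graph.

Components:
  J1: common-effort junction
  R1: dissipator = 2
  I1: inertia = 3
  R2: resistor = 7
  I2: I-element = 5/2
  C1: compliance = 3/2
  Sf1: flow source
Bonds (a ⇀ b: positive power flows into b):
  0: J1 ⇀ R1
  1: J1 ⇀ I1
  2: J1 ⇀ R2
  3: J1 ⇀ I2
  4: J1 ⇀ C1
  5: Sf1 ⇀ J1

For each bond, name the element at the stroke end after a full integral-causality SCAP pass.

β5 →Sf1  (Sf1: flow source, stroke at near end)
β1 →I1  (I1 integral (f out))
β3 →I2  (I2 outputs flow p/I2)
β4 →J1  (C1 outputs effort q/C1)
β0 →R1  (J1 effort already set via bond 4)
β2 →R2  (J1 effort already set via bond 4)

β0 →R1
β1 →I1
β2 →R2
β3 →I2
β4 →J1
β5 →Sf1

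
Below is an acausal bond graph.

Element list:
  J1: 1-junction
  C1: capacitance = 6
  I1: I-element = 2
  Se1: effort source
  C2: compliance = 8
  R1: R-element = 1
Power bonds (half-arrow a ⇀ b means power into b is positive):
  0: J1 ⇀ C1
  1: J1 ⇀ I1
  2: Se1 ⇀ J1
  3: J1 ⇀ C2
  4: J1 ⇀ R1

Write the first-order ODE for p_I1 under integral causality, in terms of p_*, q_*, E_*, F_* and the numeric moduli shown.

dp_I1/dt = E_Se1 - p_I1/2 - q_C1/6 - q_C2/8

#2 stroke at J1  (Se1 fixes effort; stroke away)
#0 stroke at J1  (C1 outputs effort q/C1)
#1 stroke at I1  (I1 integral (f out))
#3 stroke at J1  (common-f at J1 fixed by 1)
#4 stroke at J1  (J1: bond 1 brought flow, rest push out)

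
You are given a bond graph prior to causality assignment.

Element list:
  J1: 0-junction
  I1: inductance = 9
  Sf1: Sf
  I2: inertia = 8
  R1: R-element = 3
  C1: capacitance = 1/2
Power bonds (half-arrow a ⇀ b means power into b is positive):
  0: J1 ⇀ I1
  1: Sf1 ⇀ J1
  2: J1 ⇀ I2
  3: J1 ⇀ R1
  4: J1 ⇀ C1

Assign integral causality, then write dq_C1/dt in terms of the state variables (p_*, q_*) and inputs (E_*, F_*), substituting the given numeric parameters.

#1 stroke→Sf1  (Sf1 (Sf) sets flow on bond)
#0 stroke→I1  (prefer integral on I1)
#2 stroke→I2  (I2 integral (f out))
#4 stroke→J1  (C1 outputs effort q/C1)
#3 stroke→R1  (J1: bond 4 brought effort, rest push out)

dq_C1/dt = F_Sf1 - p_I1/9 - p_I2/8 - 2*q_C1/3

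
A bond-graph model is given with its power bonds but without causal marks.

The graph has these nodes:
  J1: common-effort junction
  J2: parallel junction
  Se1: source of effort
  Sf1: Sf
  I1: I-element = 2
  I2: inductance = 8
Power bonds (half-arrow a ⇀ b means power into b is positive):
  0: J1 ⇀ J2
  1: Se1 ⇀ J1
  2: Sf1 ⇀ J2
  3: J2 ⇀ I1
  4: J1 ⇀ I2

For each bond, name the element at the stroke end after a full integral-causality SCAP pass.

b1 stroke→J1  (source Se1 imposes e)
b2 stroke→Sf1  (Sf1: flow source, stroke at near end)
b0 stroke→J2  (0-jn J1 has e-setter on 1)
b4 stroke→I2  (J1 effort already set via bond 1)
b3 stroke→I1  (common-e at J2 fixed by 0)

#0 →J2
#1 →J1
#2 →Sf1
#3 →I1
#4 →I2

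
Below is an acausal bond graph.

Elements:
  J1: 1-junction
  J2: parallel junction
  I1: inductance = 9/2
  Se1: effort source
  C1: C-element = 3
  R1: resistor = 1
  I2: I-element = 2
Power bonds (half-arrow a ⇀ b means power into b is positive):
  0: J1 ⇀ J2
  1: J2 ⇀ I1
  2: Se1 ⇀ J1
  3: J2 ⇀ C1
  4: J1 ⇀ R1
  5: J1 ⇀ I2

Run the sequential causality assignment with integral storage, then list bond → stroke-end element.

β2 →J1  (source Se1 imposes e)
β1 →I1  (I1 outputs flow p/I1)
β3 →J2  (prefer integral on C1)
β0 →J1  (0-jn J2 has e-setter on 3)
β5 →I2  (I2 outputs flow p/I2)
β4 →J1  (1-jn J1 has f-setter on 5)

#0 stroke at J1
#1 stroke at I1
#2 stroke at J1
#3 stroke at J2
#4 stroke at J1
#5 stroke at I2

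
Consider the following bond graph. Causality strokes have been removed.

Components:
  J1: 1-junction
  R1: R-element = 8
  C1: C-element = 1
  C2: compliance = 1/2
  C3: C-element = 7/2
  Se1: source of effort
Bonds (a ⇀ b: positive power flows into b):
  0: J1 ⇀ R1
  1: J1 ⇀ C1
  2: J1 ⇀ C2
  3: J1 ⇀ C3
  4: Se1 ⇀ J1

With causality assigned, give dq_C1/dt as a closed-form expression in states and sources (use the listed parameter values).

β4 stroke→J1  (source Se1 imposes e)
β1 stroke→J1  (C1 outputs effort q/C1)
β2 stroke→J1  (C2 integral (e out))
β3 stroke→J1  (C3 integral (e out))
β0 stroke→R1  (J1: last free bond brings flow in)

dq_C1/dt = E_Se1/8 - q_C1/8 - q_C2/4 - q_C3/28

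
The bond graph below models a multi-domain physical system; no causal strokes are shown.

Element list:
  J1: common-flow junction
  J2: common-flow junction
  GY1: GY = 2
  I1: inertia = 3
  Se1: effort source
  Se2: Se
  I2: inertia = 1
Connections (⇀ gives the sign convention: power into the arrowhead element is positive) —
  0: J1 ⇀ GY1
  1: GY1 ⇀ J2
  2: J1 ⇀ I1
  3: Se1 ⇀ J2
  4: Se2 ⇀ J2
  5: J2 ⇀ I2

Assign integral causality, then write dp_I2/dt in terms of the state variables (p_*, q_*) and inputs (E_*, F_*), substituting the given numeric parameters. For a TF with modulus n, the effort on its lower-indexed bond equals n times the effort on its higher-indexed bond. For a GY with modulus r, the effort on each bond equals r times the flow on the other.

dp_I2/dt = E_Se1 + E_Se2 + 2*p_I1/3

#3 |J2  (source Se1 imposes e)
#4 |J2  (Se2: effort source, stroke at far end)
#2 |I1  (prefer integral on I1)
#0 |J1  (J1: bond 2 brought flow, rest push out)
#1 |J2  (GY1: gyrator matches bond 0)
#5 |I2  (J2: last free bond brings flow in)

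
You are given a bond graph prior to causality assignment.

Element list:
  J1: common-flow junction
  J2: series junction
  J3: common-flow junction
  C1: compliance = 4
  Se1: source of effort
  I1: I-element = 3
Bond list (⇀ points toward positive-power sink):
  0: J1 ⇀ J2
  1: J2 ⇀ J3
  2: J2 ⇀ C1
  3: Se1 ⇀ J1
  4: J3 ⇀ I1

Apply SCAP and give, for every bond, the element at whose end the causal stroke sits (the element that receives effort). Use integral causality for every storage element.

bond 3 →J1  (Se1 (Se) sets effort on bond)
bond 0 →J2  (J1 needs exactly one f-in)
bond 2 →J2  (prefer integral on C1)
bond 1 →J3  (J2: last free bond brings flow in)
bond 4 →I1  (only one flow-in slot at J3)

bond 0 |J2
bond 1 |J3
bond 2 |J2
bond 3 |J1
bond 4 |I1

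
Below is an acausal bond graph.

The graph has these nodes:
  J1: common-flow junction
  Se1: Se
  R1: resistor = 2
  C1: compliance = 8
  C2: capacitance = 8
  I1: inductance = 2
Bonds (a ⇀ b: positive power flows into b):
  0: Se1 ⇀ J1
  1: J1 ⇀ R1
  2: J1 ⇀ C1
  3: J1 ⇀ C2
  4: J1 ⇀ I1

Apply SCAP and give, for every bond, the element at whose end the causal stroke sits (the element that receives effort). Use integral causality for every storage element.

b0 stroke at J1  (Se1 fixes effort; stroke away)
b2 stroke at J1  (C1 outputs effort q/C1)
b3 stroke at J1  (C2 integral (e out))
b4 stroke at I1  (I1: I, integral causality)
b1 stroke at J1  (J1 flow already set via bond 4)

#0 stroke at J1
#1 stroke at J1
#2 stroke at J1
#3 stroke at J1
#4 stroke at I1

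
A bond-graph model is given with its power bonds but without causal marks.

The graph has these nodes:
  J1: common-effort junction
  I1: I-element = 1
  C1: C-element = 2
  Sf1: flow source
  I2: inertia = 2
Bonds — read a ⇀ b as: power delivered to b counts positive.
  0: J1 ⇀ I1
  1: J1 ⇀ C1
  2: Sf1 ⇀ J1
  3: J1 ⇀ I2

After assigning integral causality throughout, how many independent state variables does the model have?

bond 2 →Sf1  (Sf1 (Sf) sets flow on bond)
bond 0 →I1  (I1: I, integral causality)
bond 1 →J1  (C1: C, integral causality)
bond 3 →I2  (J1: bond 1 brought effort, rest push out)

3  (C1, I1, I2 all integral)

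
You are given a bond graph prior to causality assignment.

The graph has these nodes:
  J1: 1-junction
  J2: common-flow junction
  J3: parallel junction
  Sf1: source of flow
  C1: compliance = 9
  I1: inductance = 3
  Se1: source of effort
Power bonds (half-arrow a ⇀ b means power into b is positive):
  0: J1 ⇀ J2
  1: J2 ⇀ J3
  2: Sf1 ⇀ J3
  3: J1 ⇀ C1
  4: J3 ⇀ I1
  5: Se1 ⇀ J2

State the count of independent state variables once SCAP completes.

#2 →Sf1  (source Sf1 imposes f)
#5 →J2  (Se1: effort source, stroke at far end)
#3 →J1  (C1: C, integral causality)
#0 →J2  (J1: last free bond brings flow in)
#1 →J3  (J2: last free bond brings flow in)
#4 →I1  (0-jn J3 has e-setter on 1)

2  (C1, I1 all integral)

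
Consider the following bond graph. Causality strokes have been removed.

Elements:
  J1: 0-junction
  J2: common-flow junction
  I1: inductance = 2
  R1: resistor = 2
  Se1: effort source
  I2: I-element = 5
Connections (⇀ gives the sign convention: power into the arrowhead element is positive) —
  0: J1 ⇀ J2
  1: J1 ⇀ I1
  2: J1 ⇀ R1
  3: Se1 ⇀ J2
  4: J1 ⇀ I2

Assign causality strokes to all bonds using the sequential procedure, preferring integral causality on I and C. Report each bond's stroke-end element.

β3 stroke at J2  (Se1: effort source, stroke at far end)
β0 stroke at J1  (J2 needs exactly one f-in)
β1 stroke at I1  (0-jn J1 has e-setter on 0)
β2 stroke at R1  (J1: bond 0 brought effort, rest push out)
β4 stroke at I2  (0-jn J1 has e-setter on 0)

b0 |J1
b1 |I1
b2 |R1
b3 |J2
b4 |I2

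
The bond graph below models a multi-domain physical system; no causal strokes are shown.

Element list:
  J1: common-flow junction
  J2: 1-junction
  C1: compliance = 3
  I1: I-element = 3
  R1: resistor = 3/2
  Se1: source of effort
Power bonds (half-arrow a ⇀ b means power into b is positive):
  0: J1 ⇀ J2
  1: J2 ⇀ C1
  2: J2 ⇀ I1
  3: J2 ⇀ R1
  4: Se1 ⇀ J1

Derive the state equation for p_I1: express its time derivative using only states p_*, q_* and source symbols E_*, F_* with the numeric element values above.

bond 4 →J1  (Se1: effort source, stroke at far end)
bond 0 →J2  (only one flow-in slot at J1)
bond 1 →J2  (C1: C, integral causality)
bond 2 →I1  (I1 integral (f out))
bond 3 →J2  (J2: bond 2 brought flow, rest push out)

dp_I1/dt = E_Se1 - p_I1/2 - q_C1/3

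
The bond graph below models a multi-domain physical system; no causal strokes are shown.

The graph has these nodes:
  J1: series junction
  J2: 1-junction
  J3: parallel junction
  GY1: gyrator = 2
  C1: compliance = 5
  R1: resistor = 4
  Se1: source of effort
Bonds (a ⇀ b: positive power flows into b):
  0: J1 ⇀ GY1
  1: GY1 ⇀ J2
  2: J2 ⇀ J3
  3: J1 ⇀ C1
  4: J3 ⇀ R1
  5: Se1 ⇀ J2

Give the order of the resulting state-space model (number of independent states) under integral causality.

b5 stroke→J2  (Se1 fixes effort; stroke away)
b3 stroke→J1  (prefer integral on C1)
b0 stroke→GY1  (J1 needs exactly one f-in)
b1 stroke→GY1  (through GY1, causality inverts; strokes same side of GY1)
b2 stroke→J2  (1-jn J2 has f-setter on 1)
b4 stroke→J3  (closing 0-jn rule on J3)

1  (C1 all integral)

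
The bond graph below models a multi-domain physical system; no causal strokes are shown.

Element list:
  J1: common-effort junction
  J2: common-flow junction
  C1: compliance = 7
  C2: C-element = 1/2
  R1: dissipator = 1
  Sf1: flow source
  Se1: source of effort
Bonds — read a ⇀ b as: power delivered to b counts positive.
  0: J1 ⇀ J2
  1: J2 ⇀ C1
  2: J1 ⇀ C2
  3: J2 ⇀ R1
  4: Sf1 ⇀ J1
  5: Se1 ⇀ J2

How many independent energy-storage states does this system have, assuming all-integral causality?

2  (C1, C2 all integral)

bond 4 stroke→Sf1  (source Sf1 imposes f)
bond 5 stroke→J2  (Se1 (Se) sets effort on bond)
bond 1 stroke→J2  (C1 integral (e out))
bond 2 stroke→J1  (C2: C, integral causality)
bond 0 stroke→J2  (0-jn J1 has e-setter on 2)
bond 3 stroke→R1  (J2 needs exactly one f-in)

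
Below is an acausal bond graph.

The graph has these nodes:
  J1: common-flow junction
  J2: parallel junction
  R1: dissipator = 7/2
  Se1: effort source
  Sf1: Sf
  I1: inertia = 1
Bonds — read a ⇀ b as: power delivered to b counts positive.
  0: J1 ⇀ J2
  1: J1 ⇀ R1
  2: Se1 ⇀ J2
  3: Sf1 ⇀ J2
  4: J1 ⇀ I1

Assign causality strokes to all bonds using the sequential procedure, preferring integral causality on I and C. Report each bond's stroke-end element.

β0 |J1
β1 |J1
β2 |J2
β3 |Sf1
β4 |I1

β2 stroke→J2  (Se1 (Se) sets effort on bond)
β3 stroke→Sf1  (Sf1 fixes flow; stroke at Sf1)
β0 stroke→J1  (J2 effort already set via bond 2)
β4 stroke→I1  (prefer integral on I1)
β1 stroke→J1  (J1 flow already set via bond 4)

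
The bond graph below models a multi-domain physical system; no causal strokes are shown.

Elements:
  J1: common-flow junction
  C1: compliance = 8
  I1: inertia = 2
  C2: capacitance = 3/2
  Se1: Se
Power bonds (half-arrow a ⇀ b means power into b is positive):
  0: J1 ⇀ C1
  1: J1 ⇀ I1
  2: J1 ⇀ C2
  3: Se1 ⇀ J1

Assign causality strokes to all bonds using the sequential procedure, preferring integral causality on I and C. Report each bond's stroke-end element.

b0 |J1
b1 |I1
b2 |J1
b3 |J1

b3 stroke→J1  (Se1 (Se) sets effort on bond)
b0 stroke→J1  (prefer integral on C1)
b1 stroke→I1  (prefer integral on I1)
b2 stroke→J1  (common-f at J1 fixed by 1)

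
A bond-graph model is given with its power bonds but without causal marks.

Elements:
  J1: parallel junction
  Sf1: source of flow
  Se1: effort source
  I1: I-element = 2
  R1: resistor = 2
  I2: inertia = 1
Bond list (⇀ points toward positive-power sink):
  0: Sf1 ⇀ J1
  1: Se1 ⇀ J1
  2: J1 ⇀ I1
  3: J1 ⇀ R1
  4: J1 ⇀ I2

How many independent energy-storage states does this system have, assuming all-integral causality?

2  (I1, I2 all integral)

#0 stroke at Sf1  (source Sf1 imposes f)
#1 stroke at J1  (source Se1 imposes e)
#2 stroke at I1  (common-e at J1 fixed by 1)
#3 stroke at R1  (J1 effort already set via bond 1)
#4 stroke at I2  (J1: bond 1 brought effort, rest push out)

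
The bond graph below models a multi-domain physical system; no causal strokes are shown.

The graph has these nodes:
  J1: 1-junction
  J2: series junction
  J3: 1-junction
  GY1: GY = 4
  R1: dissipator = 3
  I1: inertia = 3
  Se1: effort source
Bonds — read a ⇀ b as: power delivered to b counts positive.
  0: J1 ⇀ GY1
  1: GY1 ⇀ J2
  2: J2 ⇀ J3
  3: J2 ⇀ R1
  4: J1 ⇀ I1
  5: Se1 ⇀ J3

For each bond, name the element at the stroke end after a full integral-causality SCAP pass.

#0 |J1
#1 |J2
#2 |J2
#3 |R1
#4 |I1
#5 |J3

#5 stroke at J3  (Se1 (Se) sets effort on bond)
#2 stroke at J2  (only one flow-in slot at J3)
#4 stroke at I1  (prefer integral on I1)
#0 stroke at J1  (1-jn J1 has f-setter on 4)
#1 stroke at J2  (GY1 both-in/both-out from 0)
#3 stroke at R1  (J2: last free bond brings flow in)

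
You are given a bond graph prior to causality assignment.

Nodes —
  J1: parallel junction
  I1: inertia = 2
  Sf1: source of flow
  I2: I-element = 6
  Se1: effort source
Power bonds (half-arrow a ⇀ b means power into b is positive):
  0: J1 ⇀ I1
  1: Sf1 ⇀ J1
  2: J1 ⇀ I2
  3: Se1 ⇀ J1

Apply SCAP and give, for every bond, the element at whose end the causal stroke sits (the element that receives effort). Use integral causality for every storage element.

bond 0 stroke→I1
bond 1 stroke→Sf1
bond 2 stroke→I2
bond 3 stroke→J1

#1 stroke→Sf1  (Sf1 fixes flow; stroke at Sf1)
#3 stroke→J1  (Se1 fixes effort; stroke away)
#0 stroke→I1  (J1 effort already set via bond 3)
#2 stroke→I2  (J1: bond 3 brought effort, rest push out)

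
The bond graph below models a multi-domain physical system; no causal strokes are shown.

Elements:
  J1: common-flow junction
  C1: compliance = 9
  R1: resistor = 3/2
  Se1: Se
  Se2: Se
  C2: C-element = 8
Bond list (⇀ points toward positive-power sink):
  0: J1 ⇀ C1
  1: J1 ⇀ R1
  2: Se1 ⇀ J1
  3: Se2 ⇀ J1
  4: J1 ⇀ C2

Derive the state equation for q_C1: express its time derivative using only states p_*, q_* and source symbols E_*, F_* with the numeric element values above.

dq_C1/dt = 2*E_Se1/3 + 2*E_Se2/3 - 2*q_C1/27 - q_C2/12

#2 |J1  (Se1 fixes effort; stroke away)
#3 |J1  (source Se2 imposes e)
#0 |J1  (prefer integral on C1)
#4 |J1  (prefer integral on C2)
#1 |R1  (closing 1-jn rule on J1)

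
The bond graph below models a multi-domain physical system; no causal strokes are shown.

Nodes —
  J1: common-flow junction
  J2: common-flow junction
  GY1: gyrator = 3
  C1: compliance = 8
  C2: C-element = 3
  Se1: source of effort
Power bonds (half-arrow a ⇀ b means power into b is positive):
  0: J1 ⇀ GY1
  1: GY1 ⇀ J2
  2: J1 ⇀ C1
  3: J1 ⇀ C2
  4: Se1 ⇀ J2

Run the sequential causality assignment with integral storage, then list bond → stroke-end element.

bond 0 |GY1
bond 1 |GY1
bond 2 |J1
bond 3 |J1
bond 4 |J2

b4 stroke at J2  (Se1 (Se) sets effort on bond)
b1 stroke at GY1  (J2: last free bond brings flow in)
b0 stroke at GY1  (through GY1, causality inverts; strokes same side of GY1)
b2 stroke at J1  (J1: bond 0 brought flow, rest push out)
b3 stroke at J1  (J1: bond 0 brought flow, rest push out)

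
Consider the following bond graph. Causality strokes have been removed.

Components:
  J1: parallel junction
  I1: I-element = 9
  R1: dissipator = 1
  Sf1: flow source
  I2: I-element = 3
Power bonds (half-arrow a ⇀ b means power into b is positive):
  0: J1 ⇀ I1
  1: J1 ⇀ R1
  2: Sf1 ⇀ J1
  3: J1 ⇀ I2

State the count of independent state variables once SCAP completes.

2  (I1, I2 all integral)

bond 2 →Sf1  (source Sf1 imposes f)
bond 0 →I1  (I1 outputs flow p/I1)
bond 3 →I2  (I2 outputs flow p/I2)
bond 1 →J1  (J1: last free bond brings effort in)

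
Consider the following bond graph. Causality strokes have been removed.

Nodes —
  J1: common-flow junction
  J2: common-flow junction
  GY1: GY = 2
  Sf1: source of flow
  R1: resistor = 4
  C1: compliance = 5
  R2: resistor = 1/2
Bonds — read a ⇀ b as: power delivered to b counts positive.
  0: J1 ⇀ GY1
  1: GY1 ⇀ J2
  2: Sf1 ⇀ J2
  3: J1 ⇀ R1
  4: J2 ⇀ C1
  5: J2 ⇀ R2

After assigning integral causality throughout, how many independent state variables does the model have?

b2 →Sf1  (Sf1: flow source, stroke at near end)
b1 →J2  (J2: bond 2 brought flow, rest push out)
b4 →J2  (common-f at J2 fixed by 2)
b5 →J2  (J2: bond 2 brought flow, rest push out)
b0 →J1  (through GY1, causality inverts; strokes same side of GY1)
b3 →R1  (only one flow-in slot at J1)

1  (C1 all integral)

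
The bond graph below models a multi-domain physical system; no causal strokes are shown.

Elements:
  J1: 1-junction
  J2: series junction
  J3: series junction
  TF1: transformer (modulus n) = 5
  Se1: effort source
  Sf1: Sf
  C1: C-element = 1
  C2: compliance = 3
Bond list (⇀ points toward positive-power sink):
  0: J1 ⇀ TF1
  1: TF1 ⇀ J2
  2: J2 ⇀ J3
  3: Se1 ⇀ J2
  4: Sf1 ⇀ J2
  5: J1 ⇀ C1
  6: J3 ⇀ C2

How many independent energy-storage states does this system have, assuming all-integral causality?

b3 stroke at J2  (Se1 fixes effort; stroke away)
b4 stroke at Sf1  (Sf1 fixes flow; stroke at Sf1)
b1 stroke at J2  (1-jn J2 has f-setter on 4)
b2 stroke at J2  (J2: bond 4 brought flow, rest push out)
b6 stroke at J3  (common-f at J3 fixed by 2)
b0 stroke at TF1  (TF TF1: opposite of bond 1)
b5 stroke at J1  (J1: bond 0 brought flow, rest push out)

2  (C1, C2 all integral)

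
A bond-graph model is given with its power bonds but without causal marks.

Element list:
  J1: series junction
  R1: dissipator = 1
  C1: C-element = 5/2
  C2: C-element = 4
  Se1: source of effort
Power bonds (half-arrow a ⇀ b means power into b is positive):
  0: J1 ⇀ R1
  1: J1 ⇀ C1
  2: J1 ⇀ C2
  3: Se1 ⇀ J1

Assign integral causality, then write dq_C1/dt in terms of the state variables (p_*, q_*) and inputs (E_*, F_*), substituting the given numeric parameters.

dq_C1/dt = E_Se1 - 2*q_C1/5 - q_C2/4

bond 3 stroke at J1  (Se1: effort source, stroke at far end)
bond 1 stroke at J1  (C1: C, integral causality)
bond 2 stroke at J1  (C2 integral (e out))
bond 0 stroke at R1  (J1 needs exactly one f-in)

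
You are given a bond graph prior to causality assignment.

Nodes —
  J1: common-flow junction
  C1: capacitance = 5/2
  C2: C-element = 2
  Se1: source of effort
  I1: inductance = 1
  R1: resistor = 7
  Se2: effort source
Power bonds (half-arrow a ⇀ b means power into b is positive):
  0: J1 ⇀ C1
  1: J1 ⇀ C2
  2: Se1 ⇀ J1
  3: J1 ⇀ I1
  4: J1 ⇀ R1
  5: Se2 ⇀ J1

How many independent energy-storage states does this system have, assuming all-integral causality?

3  (C1, C2, I1 all integral)

bond 2 stroke→J1  (Se1 (Se) sets effort on bond)
bond 5 stroke→J1  (source Se2 imposes e)
bond 0 stroke→J1  (C1 integral (e out))
bond 1 stroke→J1  (C2: C, integral causality)
bond 3 stroke→I1  (I1: I, integral causality)
bond 4 stroke→J1  (common-f at J1 fixed by 3)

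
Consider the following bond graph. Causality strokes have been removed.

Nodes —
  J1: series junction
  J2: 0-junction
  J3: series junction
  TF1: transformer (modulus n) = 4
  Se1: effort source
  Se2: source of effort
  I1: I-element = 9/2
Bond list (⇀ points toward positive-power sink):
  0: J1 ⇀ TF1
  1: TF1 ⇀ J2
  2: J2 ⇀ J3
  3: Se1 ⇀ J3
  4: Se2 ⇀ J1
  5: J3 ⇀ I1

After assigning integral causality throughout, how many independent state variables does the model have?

1  (I1 all integral)

β3 →J3  (Se1 (Se) sets effort on bond)
β4 →J1  (source Se2 imposes e)
β0 →TF1  (J1: last free bond brings flow in)
β1 →J2  (TF TF1: opposite of bond 0)
β2 →J3  (J2: bond 1 brought effort, rest push out)
β5 →I1  (closing 1-jn rule on J3)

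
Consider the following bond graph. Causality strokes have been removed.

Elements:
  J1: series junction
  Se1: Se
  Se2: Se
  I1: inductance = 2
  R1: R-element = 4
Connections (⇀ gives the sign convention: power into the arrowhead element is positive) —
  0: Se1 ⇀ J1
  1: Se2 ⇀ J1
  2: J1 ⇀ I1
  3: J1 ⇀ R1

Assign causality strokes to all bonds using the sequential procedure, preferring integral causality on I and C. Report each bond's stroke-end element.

β0 stroke at J1
β1 stroke at J1
β2 stroke at I1
β3 stroke at J1

bond 0 stroke at J1  (Se1 fixes effort; stroke away)
bond 1 stroke at J1  (Se2 (Se) sets effort on bond)
bond 2 stroke at I1  (I1 outputs flow p/I1)
bond 3 stroke at J1  (common-f at J1 fixed by 2)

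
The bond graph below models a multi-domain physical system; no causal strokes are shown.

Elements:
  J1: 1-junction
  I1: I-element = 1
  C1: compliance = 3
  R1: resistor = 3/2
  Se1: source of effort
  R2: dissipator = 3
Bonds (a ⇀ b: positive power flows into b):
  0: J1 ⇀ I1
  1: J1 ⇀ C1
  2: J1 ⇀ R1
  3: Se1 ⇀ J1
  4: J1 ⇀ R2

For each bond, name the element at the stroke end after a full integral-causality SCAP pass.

#3 stroke→J1  (Se1 fixes effort; stroke away)
#0 stroke→I1  (I1: I, integral causality)
#1 stroke→J1  (J1 flow already set via bond 0)
#2 stroke→J1  (common-f at J1 fixed by 0)
#4 stroke→J1  (J1: bond 0 brought flow, rest push out)

b0 stroke at I1
b1 stroke at J1
b2 stroke at J1
b3 stroke at J1
b4 stroke at J1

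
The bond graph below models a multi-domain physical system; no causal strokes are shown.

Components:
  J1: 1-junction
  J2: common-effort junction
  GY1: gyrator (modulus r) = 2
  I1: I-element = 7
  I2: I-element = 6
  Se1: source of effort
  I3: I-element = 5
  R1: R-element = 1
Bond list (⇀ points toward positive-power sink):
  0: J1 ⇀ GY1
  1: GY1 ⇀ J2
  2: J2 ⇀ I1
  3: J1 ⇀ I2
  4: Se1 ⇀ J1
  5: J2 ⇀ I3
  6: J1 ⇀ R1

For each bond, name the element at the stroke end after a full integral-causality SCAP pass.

#4 →J1  (Se1 fixes effort; stroke away)
#2 →I1  (prefer integral on I1)
#3 →I2  (I2 outputs flow p/I2)
#0 →J1  (common-f at J1 fixed by 3)
#6 →J1  (common-f at J1 fixed by 3)
#1 →J2  (GY GY1: same side as bond 0)
#5 →I3  (0-jn J2 has e-setter on 1)

β0 |J1
β1 |J2
β2 |I1
β3 |I2
β4 |J1
β5 |I3
β6 |J1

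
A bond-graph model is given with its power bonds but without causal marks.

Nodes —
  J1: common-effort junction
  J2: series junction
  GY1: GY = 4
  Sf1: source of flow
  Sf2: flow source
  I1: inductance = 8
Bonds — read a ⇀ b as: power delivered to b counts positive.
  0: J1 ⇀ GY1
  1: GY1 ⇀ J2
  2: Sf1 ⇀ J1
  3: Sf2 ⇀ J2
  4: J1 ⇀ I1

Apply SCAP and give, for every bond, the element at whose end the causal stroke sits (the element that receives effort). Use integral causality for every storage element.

b0 stroke at J1
b1 stroke at J2
b2 stroke at Sf1
b3 stroke at Sf2
b4 stroke at I1

b2 stroke at Sf1  (Sf1: flow source, stroke at near end)
b3 stroke at Sf2  (source Sf2 imposes f)
b1 stroke at J2  (J2 flow already set via bond 3)
b0 stroke at J1  (GY1: gyrator matches bond 1)
b4 stroke at I1  (0-jn J1 has e-setter on 0)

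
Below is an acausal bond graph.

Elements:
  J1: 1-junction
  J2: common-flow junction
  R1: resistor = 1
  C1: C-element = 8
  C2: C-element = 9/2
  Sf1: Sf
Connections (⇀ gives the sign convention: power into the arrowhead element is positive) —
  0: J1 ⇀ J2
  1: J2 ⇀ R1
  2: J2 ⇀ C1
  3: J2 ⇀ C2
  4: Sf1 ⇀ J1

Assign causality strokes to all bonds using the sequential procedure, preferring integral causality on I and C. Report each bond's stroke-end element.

b4 stroke→Sf1  (Sf1: flow source, stroke at near end)
b0 stroke→J1  (J1 flow already set via bond 4)
b1 stroke→J2  (J2 flow already set via bond 0)
b2 stroke→J2  (J2 flow already set via bond 0)
b3 stroke→J2  (J2 flow already set via bond 0)

b0 |J1
b1 |J2
b2 |J2
b3 |J2
b4 |Sf1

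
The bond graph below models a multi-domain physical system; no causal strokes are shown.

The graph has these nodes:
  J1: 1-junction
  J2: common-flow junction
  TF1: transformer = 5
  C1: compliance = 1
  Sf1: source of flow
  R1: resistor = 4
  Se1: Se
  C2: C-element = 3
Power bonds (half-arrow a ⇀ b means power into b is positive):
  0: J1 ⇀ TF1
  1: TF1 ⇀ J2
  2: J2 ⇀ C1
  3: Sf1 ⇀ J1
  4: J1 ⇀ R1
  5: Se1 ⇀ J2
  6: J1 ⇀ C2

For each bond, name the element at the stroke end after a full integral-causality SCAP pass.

β3 stroke at Sf1  (source Sf1 imposes f)
β5 stroke at J2  (Se1: effort source, stroke at far end)
β0 stroke at J1  (J1: bond 3 brought flow, rest push out)
β4 stroke at J1  (J1: bond 3 brought flow, rest push out)
β6 stroke at J1  (common-f at J1 fixed by 3)
β1 stroke at TF1  (through TF1, causality passes straight; one stroke at TF1)
β2 stroke at J2  (J2 flow already set via bond 1)

#0 stroke→J1
#1 stroke→TF1
#2 stroke→J2
#3 stroke→Sf1
#4 stroke→J1
#5 stroke→J2
#6 stroke→J1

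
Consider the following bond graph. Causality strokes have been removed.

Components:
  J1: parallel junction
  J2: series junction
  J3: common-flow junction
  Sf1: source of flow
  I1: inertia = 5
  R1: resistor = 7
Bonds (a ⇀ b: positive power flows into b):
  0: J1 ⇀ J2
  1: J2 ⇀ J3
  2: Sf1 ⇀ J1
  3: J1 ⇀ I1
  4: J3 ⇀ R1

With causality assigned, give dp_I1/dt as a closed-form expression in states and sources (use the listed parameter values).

dp_I1/dt = 7*F_Sf1 - 7*p_I1/5

#2 |Sf1  (Sf1: flow source, stroke at near end)
#3 |I1  (prefer integral on I1)
#0 |J1  (J1 needs exactly one e-in)
#1 |J2  (J2 flow already set via bond 0)
#4 |J3  (J3: bond 1 brought flow, rest push out)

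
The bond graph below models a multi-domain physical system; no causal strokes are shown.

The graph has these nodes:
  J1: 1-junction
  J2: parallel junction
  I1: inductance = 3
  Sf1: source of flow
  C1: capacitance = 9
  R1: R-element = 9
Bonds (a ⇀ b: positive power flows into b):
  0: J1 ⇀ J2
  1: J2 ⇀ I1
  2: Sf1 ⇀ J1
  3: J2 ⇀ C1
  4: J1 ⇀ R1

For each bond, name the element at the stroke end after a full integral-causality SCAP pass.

#0 stroke at J1
#1 stroke at I1
#2 stroke at Sf1
#3 stroke at J2
#4 stroke at J1

bond 2 stroke at Sf1  (Sf1 fixes flow; stroke at Sf1)
bond 0 stroke at J1  (J1 flow already set via bond 2)
bond 4 stroke at J1  (J1 flow already set via bond 2)
bond 1 stroke at I1  (prefer integral on I1)
bond 3 stroke at J2  (J2: last free bond brings effort in)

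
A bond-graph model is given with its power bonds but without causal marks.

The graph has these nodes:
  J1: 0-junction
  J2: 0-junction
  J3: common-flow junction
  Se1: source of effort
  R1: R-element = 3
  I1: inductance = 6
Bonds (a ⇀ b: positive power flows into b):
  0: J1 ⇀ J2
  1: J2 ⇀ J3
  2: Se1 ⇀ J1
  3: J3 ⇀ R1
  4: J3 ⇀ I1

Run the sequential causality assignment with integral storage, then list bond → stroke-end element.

b2 stroke→J1  (source Se1 imposes e)
b0 stroke→J2  (0-jn J1 has e-setter on 2)
b1 stroke→J3  (common-e at J2 fixed by 0)
b4 stroke→I1  (prefer integral on I1)
b3 stroke→J3  (1-jn J3 has f-setter on 4)

β0 →J2
β1 →J3
β2 →J1
β3 →J3
β4 →I1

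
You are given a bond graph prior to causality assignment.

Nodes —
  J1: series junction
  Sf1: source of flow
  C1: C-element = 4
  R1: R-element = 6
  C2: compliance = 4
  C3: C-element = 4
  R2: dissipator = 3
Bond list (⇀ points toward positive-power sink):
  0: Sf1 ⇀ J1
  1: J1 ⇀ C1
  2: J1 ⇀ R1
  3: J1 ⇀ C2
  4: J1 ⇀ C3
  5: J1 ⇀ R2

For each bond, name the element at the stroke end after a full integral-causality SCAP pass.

bond 0 stroke at Sf1
bond 1 stroke at J1
bond 2 stroke at J1
bond 3 stroke at J1
bond 4 stroke at J1
bond 5 stroke at J1

#0 |Sf1  (Sf1 fixes flow; stroke at Sf1)
#1 |J1  (1-jn J1 has f-setter on 0)
#2 |J1  (1-jn J1 has f-setter on 0)
#3 |J1  (J1: bond 0 brought flow, rest push out)
#4 |J1  (common-f at J1 fixed by 0)
#5 |J1  (J1 flow already set via bond 0)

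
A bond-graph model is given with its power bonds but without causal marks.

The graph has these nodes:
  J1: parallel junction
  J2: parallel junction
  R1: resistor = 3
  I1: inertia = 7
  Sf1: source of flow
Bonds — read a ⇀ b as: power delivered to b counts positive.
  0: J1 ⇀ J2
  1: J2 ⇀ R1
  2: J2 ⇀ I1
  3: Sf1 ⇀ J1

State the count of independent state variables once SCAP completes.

1  (I1 all integral)

β3 |Sf1  (source Sf1 imposes f)
β0 |J1  (J1: last free bond brings effort in)
β2 |I1  (I1 outputs flow p/I1)
β1 |J2  (J2: last free bond brings effort in)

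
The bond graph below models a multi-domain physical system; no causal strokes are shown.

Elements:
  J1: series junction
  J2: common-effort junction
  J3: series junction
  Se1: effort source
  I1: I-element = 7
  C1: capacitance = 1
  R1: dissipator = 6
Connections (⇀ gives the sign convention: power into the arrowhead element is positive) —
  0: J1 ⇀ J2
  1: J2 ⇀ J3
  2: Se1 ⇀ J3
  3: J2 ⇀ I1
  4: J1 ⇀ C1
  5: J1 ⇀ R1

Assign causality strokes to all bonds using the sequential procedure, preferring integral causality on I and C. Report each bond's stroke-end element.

bond 0 →J1
bond 1 →J2
bond 2 →J3
bond 3 →I1
bond 4 →J1
bond 5 →R1

bond 2 |J3  (Se1: effort source, stroke at far end)
bond 1 |J2  (only one flow-in slot at J3)
bond 0 |J1  (J2: bond 1 brought effort, rest push out)
bond 3 |I1  (J2: bond 1 brought effort, rest push out)
bond 4 |J1  (prefer integral on C1)
bond 5 |R1  (closing 1-jn rule on J1)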